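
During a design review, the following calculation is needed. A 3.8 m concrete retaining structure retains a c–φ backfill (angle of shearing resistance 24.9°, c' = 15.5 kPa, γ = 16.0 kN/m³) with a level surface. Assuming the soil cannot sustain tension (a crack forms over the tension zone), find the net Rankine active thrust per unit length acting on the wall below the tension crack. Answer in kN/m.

K_a = 0.4074; √K_a = 0.6383.
Tension-crack depth z_c = 2c/(γ√K_a) = 2×15.5/(16.0×0.6383) = 3.035 m.
σ_a at base = K_a γ H − 2c√K_a = 0.4074×16.0×3.8 − 2×15.5×0.6383 = 4.984 kPa.
P_a = ½ × 4.984 × (H − z_c) = 0.5×4.984×0.7646 = 1.905 kN/m.

1.91 kN/m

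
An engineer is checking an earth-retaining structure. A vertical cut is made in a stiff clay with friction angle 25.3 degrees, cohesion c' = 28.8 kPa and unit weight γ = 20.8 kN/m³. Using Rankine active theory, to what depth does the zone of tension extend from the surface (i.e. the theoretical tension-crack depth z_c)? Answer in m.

4.37 m

K_a = tan²(45° − 25.3°/2) = 0.4012; √K_a = 0.6334.
The active pressure is zero where K_a γ z = 2c√K_a, so z_c = 2c/(γ√K_a) = 2×28.8/(20.8×0.6334) = 4.372 m.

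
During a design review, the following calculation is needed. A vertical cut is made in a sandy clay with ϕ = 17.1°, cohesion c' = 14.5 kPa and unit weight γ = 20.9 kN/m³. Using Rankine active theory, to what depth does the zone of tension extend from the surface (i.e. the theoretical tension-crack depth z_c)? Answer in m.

K_a = tan²(45° − 17.1°/2) = 0.5455; √K_a = 0.7386.
The active pressure is zero where K_a γ z = 2c√K_a, so z_c = 2c/(γ√K_a) = 2×14.5/(20.9×0.7386) = 1.879 m.

1.88 m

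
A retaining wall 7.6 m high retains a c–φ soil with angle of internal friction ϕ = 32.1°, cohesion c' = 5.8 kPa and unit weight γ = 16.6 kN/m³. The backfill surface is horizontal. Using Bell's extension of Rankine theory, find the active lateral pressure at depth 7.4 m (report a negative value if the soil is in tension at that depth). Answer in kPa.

K_a = (1 − sin φ)/(1 + sin φ) = 0.3060.
σ_a = K_a γ z − 2c√K_a = 0.3060×16.6×7.4 − 2×5.8×0.5532 = 31.17 kPa.

31.2 kPa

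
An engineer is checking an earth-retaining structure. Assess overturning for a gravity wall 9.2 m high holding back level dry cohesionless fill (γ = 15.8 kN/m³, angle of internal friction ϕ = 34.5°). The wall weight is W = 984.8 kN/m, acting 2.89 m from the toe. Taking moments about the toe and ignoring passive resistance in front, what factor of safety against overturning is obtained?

5.01

K_a = tan²(45° − 34.5°/2) = 0.2768.
P_a = ½K_aγH² = 0.5×0.2768×15.8×9.2² = 185.1 kN/m, acting at H/3 = 3.067 m above the base.
Overturning moment M_o = P_a × H/3 = 185.1 × 3.067 = 567.6.
Resisting moment M_r = W × 2.89 = 984.8 × 2.89 = 2846.
FS_overturning = M_r/M_o = 2846/567.6 = 5.014.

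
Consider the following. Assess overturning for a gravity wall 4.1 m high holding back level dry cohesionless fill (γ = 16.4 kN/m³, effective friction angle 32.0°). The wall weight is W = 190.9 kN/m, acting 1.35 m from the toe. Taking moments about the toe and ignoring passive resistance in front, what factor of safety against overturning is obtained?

4.45

K_a = tan²(45° − 32.0°/2) = 0.3073.
P_a = ½K_aγH² = 0.5×0.3073×16.4×4.1² = 42.35 kN/m, acting at H/3 = 1.367 m above the base.
Overturning moment M_o = P_a × H/3 = 42.35 × 1.367 = 57.88.
Resisting moment M_r = W × 1.35 = 190.9 × 1.35 = 257.7.
FS_overturning = M_r/M_o = 257.7/57.88 = 4.452.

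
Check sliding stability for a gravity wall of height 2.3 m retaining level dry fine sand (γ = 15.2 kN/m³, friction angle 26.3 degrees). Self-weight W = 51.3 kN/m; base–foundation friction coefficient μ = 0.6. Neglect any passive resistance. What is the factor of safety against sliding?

K_a = tan²(45° − 26.3°/2) = 0.3859.
P_a = ½K_aγH² = 0.5×0.3859×15.2×2.3² = 15.52 kN/m, acting at H/3 = 0.7667 m above the base.
FS_sliding = μW / P_a = 0.6×51.3 / 15.52 = 1.984.

1.98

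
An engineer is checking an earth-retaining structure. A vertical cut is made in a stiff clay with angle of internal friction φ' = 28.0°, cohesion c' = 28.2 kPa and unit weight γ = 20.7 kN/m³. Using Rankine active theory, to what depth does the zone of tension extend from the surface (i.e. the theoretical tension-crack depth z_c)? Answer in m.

K_a = tan²(45° − 28.0°/2) = 0.3610; √K_a = 0.6009.
The active pressure is zero where K_a γ z = 2c√K_a, so z_c = 2c/(γ√K_a) = 2×28.2/(20.7×0.6009) = 4.535 m.

4.53 m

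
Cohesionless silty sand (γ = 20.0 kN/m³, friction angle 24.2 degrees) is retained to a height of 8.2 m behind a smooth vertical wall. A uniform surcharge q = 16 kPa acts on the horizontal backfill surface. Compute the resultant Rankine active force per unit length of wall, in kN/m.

K_a = tan²(45° − φ/2) = 0.4185.
Soil triangle: ½ K_a γ H² = 0.5×0.4185×20.0×8.2² = 281.4 kN/m.
Surcharge rectangle: K_a q H = 0.4185×16×8.2 = 54.91 kN/m.
Total = 281.4 + 54.91 = 336.3 kN/m.

336 kN/m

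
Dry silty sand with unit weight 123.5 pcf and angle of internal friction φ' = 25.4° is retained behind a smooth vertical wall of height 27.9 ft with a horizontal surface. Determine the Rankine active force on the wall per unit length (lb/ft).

19200 lb/ft

K_a = tan²(45° − φ/2) = 0.3996.
P_a = ½ K_a γ H² = 0.5 × 0.3996 × 123.5 × 27.9² = 19210 lb/ft.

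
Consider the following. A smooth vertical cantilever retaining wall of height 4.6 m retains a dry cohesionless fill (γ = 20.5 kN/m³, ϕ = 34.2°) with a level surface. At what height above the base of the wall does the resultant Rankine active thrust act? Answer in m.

1.53 m

K_a = 0.2803.
The pressure distribution is triangular, so the resultant acts at H/3 above the base = 4.6/3 = 1.533 m.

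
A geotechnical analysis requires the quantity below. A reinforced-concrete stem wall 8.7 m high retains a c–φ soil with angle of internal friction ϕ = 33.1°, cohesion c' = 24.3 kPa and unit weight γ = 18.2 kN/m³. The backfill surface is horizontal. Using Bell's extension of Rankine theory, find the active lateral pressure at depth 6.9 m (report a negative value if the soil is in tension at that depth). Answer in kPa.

K_a = (1 − sin φ)/(1 + sin φ) = 0.2936.
σ_a = K_a γ z − 2c√K_a = 0.2936×18.2×6.9 − 2×24.3×0.5418 = 10.53 kPa.

10.5 kPa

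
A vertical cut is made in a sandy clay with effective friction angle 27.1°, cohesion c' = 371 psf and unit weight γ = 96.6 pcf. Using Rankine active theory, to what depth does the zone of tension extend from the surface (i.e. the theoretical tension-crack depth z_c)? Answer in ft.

K_a = tan²(45° − 27.1°/2) = 0.3741; √K_a = 0.6116.
The active pressure is zero where K_a γ z = 2c√K_a, so z_c = 2c/(γ√K_a) = 2×371/(96.6×0.6116) = 12.56 ft.

12.6 ft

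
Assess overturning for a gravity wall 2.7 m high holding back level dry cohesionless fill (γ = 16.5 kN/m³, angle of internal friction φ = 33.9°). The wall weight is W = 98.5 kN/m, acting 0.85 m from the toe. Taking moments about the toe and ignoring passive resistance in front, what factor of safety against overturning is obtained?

K_a = tan²(45° − 33.9°/2) = 0.2839.
P_a = ½K_aγH² = 0.5×0.2839×16.5×2.7² = 17.07 kN/m, acting at H/3 = 0.9000 m above the base.
Overturning moment M_o = P_a × H/3 = 17.07 × 0.9000 = 15.37.
Resisting moment M_r = W × 0.85 = 98.5 × 0.85 = 83.72.
FS_overturning = M_r/M_o = 83.72/15.37 = 5.448.

5.45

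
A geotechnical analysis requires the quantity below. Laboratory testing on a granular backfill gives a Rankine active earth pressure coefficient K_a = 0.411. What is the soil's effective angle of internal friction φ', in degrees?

24.7°

K_a = tan²(45° − φ/2) ⇒ 45° − φ/2 = arctan(√0.411) = 32.66°.
φ = 2(45° − 32.66°) = 24.67°.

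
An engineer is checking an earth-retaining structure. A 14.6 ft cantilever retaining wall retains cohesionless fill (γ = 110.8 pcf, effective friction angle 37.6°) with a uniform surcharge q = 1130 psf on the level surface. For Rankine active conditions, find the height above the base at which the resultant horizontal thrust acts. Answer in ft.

6.28 ft

K_a = 0.2421.
Triangular part P₁ = ½K_aγH² = 2859 at H/3 = 4.867 ft; rectangular part P₂ = K_a q H = 3995 at H/2 = 7.300 ft.
ȳ = (P₁·4.867 + P₂·7.300)/(P₁+P₂) = 6.285 ft.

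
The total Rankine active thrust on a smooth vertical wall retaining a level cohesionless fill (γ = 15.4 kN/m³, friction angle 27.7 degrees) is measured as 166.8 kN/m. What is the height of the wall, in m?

7.70 m

K_a = 0.3653. P_a = ½ K_a γ H² ⇒ H = √(2P_a/(K_a γ)).
H = √(2×166.8/(0.3653×15.4)) = 7.700 m.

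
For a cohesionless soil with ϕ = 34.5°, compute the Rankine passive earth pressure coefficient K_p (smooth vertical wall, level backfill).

K_p = (1 + sin φ)/(1 − sin φ) = tan²(45° + 34.5°/2) = 3.613.

3.61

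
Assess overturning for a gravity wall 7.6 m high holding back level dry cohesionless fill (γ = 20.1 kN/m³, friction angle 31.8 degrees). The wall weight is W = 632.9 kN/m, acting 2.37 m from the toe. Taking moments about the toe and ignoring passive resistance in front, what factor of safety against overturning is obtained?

K_a = tan²(45° − 31.8°/2) = 0.3098.
P_a = ½K_aγH² = 0.5×0.3098×20.1×7.6² = 179.8 kN/m, acting at H/3 = 2.533 m above the base.
Overturning moment M_o = P_a × H/3 = 179.8 × 2.533 = 455.6.
Resisting moment M_r = W × 2.37 = 632.9 × 2.37 = 1500.
FS_overturning = M_r/M_o = 1500/455.6 = 3.292.

3.29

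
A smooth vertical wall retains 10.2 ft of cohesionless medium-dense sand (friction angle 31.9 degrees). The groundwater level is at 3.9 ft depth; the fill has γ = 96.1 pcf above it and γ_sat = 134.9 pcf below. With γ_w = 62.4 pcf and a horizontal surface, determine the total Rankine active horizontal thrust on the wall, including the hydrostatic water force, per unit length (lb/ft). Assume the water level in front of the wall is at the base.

2640 lb/ft

K_a = tan²(45° − φ/2) = 0.3085.
γ' = 134.9 − 62.4 = 72.50 pcf. Depth below WT = 6.3 ft.
σ'_h at WT = K_a γ d_w = 115.6 psf; at base = 115.6 + K_a γ' × 6.3 = 256.6 psf.
P₁ (0–3.9 ft) = ½×115.6×3.9 = 225.5. P₂ (3.9–10.2 ft) = ½(115.6+256.6)×6.3 = 1172.
P_w = ½ γ_w h₂² = 0.5×62.4×6.3² = 1238. Total = 225.5+1172+1238 = 2636 lb/ft.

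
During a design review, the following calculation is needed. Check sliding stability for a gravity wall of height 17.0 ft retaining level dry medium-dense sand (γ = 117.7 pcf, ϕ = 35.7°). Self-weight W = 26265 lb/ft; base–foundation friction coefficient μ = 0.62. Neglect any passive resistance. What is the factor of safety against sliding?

3.64

K_a = tan²(45° − 35.7°/2) = 0.2630.
P_a = ½K_aγH² = 0.5×0.2630×117.7×17.0² = 4473 lb/ft, acting at H/3 = 5.667 ft above the base.
FS_sliding = μW / P_a = 0.62×26265 / 4473 = 3.641.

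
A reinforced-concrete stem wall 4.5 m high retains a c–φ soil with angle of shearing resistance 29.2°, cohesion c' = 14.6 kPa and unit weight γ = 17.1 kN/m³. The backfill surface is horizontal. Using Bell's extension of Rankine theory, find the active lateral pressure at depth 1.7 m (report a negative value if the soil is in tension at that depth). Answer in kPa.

-7.13 kPa

K_a = (1 − sin φ)/(1 + sin φ) = 0.3442.
σ_a = K_a γ z − 2c√K_a = 0.3442×17.1×1.7 − 2×14.6×0.5867 = -7.125 kPa.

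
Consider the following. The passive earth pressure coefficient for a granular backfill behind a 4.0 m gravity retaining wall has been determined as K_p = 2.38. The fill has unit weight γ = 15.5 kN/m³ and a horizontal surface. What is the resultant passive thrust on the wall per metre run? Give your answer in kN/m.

295 kN/m

P = ½ K_p γ H² = 0.5 × 2.38 × 15.5 × 4.0² = 295.1 kN/m.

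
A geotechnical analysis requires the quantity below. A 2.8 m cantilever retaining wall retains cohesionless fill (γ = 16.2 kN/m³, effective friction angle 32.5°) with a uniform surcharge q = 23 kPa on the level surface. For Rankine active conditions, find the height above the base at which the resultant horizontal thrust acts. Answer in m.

K_a = 0.3010.
Triangular part P₁ = ½K_aγH² = 19.11 at H/3 = 0.9333 m; rectangular part P₂ = K_a q H = 19.38 at H/2 = 1.400 m.
ȳ = (P₁·0.9333 + P₂·1.400)/(P₁+P₂) = 1.168 m.

1.17 m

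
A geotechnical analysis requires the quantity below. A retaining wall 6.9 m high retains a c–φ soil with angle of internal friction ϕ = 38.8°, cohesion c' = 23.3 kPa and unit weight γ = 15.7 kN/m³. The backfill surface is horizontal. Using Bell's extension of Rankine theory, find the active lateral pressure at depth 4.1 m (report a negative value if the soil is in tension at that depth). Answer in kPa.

-7.55 kPa

K_a = (1 − sin φ)/(1 + sin φ) = 0.2296.
σ_a = K_a γ z − 2c√K_a = 0.2296×15.7×4.1 − 2×23.3×0.4791 = -7.550 kPa.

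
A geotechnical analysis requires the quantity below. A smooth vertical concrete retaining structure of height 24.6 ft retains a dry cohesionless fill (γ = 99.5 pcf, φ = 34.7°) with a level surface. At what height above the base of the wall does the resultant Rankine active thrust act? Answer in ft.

K_a = 0.2745.
The pressure distribution is triangular, so the resultant acts at H/3 above the base = 24.6/3 = 8.200 ft.

8.20 ft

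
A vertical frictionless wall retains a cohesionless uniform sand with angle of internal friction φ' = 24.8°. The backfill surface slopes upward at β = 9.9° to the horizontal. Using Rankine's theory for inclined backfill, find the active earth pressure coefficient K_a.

K_a = cos β · (cos β − √(cos²β − cos²φ)) / (cos β + √(cos²β − cos²φ)).
cos β = 0.9851, cos φ = 0.9078, √(cos²β − cos²φ) = 0.3826.
K_a = 0.9851 × (0.9851 − 0.3826)/(0.9851 + 0.3826) = 0.4340.

0.434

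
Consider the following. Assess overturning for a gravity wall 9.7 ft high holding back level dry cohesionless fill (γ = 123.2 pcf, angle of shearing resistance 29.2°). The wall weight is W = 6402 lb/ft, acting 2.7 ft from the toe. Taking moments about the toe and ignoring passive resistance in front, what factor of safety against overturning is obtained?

K_a = tan²(45° − 29.2°/2) = 0.3442.
P_a = ½K_aγH² = 0.5×0.3442×123.2×9.7² = 1995 lb/ft, acting at H/3 = 3.233 ft above the base.
Overturning moment M_o = P_a × H/3 = 1995 × 3.233 = 6451.
Resisting moment M_r = W × 2.7 = 6402 × 2.7 = 17290.
FS_overturning = M_r/M_o = 17290/6451 = 2.680.

2.68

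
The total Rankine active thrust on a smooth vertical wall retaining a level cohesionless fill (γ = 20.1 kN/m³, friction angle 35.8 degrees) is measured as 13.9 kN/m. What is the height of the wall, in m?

2.30 m

K_a = 0.2619. P_a = ½ K_a γ H² ⇒ H = √(2P_a/(K_a γ)).
H = √(2×13.9/(0.2619×20.1)) = 2.298 m.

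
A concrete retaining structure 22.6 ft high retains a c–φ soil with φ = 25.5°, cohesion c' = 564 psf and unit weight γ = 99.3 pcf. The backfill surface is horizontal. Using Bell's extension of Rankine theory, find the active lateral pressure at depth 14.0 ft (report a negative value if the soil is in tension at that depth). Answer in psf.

-158 psf

K_a = (1 − sin φ)/(1 + sin φ) = 0.3981.
σ_a = K_a γ z − 2c√K_a = 0.3981×99.3×14.0 − 2×564×0.6310 = -158.3 psf.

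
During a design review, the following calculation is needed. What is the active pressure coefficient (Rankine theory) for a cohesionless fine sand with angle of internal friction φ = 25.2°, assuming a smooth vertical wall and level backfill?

0.403

K_a = (1 − sin φ)/(1 + sin φ) = (1 − sin 25.2°)/(1 + sin 25.2°) = 0.4027.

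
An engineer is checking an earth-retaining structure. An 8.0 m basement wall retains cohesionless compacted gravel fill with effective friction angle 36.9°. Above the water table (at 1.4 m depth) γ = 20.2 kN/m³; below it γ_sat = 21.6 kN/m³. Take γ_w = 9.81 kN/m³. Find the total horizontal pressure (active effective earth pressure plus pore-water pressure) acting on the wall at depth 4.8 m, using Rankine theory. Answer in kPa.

K_a = (1 − sin φ)/(1 + sin φ) = 0.2497.
γ' = 21.6 − 9.81 = 11.79 kN/m³.
Effective vertical stress at 4.8 m: σ'_v = 20.2×1.4 + 11.79×3.40 = 68.37 kPa.
σ'_h = K_a σ'_v = 0.2497 × 68.37 = 17.07 kPa; u = γ_w × 3.40 = 33.35 kPa.
Total σ_h = 17.07 + 33.35 = 50.42 kPa.

50.4 kPa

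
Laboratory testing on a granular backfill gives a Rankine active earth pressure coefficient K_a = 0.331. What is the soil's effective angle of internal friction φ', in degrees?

30.2°

K_a = tan²(45° − φ/2) ⇒ 45° − φ/2 = arctan(√0.331) = 29.91°.
φ = 2(45° − 29.91°) = 30.17°.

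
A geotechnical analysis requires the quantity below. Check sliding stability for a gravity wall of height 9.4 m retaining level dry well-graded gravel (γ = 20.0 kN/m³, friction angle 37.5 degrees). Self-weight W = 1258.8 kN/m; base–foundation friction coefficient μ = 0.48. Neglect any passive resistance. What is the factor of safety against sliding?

K_a = tan²(45° − 37.5°/2) = 0.2432.
P_a = ½K_aγH² = 0.5×0.2432×20.0×9.4² = 214.9 kN/m, acting at H/3 = 3.133 m above the base.
FS_sliding = μW / P_a = 0.48×1258.8 / 214.9 = 2.812.

2.81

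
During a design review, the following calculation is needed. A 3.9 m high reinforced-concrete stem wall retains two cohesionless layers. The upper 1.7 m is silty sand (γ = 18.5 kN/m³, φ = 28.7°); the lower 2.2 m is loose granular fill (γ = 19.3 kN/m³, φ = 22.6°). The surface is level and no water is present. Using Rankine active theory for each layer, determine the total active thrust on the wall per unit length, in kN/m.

K_a1 = tan²(45°−28.7°/2) = 0.3511; K_a2 = tan²(45°−22.6°/2) = 0.4448.
Layer 1: σ at base = K_a1 γ₁ h₁ = 11.04 kPa; P₁ = ½×11.04×1.7 = 9.387.
Layer 2: σ_v at top = γ₁h₁ = 31.45; σ_h top = K_a2×31.45 = 13.99; σ_h base = K_a2×(31.45+19.3×2.2) = 32.87.
P₂ = ½(13.99+32.87)×2.2 = 51.55. Total P_a = 9.387+51.55 = 60.94 kN/m.

60.9 kN/m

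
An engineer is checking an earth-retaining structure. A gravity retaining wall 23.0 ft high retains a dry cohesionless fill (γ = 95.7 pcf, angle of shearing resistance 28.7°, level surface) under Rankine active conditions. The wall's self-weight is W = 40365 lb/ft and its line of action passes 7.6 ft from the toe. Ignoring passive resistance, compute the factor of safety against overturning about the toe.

4.50

K_a = tan²(45° − 28.7°/2) = 0.3511.
P_a = ½K_aγH² = 0.5×0.3511×95.7×23.0² = 8888 lb/ft, acting at H/3 = 7.667 ft above the base.
Overturning moment M_o = P_a × H/3 = 8888 × 7.667 = 68140.
Resisting moment M_r = W × 7.6 = 40365 × 7.6 = 306800.
FS_overturning = M_r/M_o = 306800/68140 = 4.502.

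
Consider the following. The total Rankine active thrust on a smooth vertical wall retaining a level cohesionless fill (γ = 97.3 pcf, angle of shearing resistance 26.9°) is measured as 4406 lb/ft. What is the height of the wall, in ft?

15.5 ft

K_a = 0.3770. P_a = ½ K_a γ H² ⇒ H = √(2P_a/(K_a γ)).
H = √(2×4406/(0.3770×97.3)) = 15.50 ft.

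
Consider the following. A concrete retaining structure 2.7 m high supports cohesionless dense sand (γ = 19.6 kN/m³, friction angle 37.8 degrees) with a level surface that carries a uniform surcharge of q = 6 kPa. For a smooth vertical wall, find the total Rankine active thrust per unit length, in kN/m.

21.0 kN/m

K_a = tan²(45° − φ/2) = 0.2400.
Soil triangle: ½ K_a γ H² = 0.5×0.2400×19.6×2.7² = 17.15 kN/m.
Surcharge rectangle: K_a q H = 0.2400×6×2.7 = 3.888 kN/m.
Total = 17.15 + 3.888 = 21.03 kN/m.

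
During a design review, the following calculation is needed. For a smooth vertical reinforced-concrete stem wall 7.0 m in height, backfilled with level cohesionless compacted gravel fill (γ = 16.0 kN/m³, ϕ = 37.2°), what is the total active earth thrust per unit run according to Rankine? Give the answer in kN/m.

K_a = tan²(45° − φ/2) = 0.2464.
P_a = ½ K_a γ H² = 0.5 × 0.2464 × 16.0 × 7.0² = 96.60 kN/m.

96.6 kN/m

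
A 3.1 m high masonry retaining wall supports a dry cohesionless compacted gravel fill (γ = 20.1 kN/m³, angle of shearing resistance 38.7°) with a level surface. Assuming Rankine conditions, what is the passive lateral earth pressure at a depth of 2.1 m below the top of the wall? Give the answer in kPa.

K_p = (1 + sin φ)/(1 − sin φ) = 4.337.
σ_h = K_p γ z = 4.337 × 20.1 × 2.1 = 183.1 kPa.

183 kPa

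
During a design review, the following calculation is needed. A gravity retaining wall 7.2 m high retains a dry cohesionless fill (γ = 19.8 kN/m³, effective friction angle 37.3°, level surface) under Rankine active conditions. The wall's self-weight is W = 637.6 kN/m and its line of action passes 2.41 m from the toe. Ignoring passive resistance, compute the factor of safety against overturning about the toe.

5.08

K_a = tan²(45° − 37.3°/2) = 0.2453.
P_a = ½K_aγH² = 0.5×0.2453×19.8×7.2² = 125.9 kN/m, acting at H/3 = 2.400 m above the base.
Overturning moment M_o = P_a × H/3 = 125.9 × 2.400 = 302.2.
Resisting moment M_r = W × 2.41 = 637.6 × 2.41 = 1537.
FS_overturning = M_r/M_o = 1537/302.2 = 5.085.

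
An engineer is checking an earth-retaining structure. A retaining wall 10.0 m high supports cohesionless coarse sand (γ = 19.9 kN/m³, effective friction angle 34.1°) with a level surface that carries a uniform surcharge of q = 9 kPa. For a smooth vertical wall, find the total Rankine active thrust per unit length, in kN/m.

305 kN/m

K_a = tan²(45° − φ/2) = 0.2815.
Soil triangle: ½ K_a γ H² = 0.5×0.2815×19.9×10.0² = 280.1 kN/m.
Surcharge rectangle: K_a q H = 0.2815×9×10.0 = 25.34 kN/m.
Total = 280.1 + 25.34 = 305.5 kN/m.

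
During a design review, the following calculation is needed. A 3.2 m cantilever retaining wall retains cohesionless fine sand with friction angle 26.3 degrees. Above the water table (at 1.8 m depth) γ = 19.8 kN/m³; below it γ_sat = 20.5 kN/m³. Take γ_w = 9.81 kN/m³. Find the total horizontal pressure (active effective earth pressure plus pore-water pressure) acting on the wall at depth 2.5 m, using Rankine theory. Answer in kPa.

23.5 kPa

K_a = (1 − sin φ)/(1 + sin φ) = 0.3859.
γ' = 20.5 − 9.81 = 10.69 kN/m³.
Effective vertical stress at 2.5 m: σ'_v = 19.8×1.8 + 10.69×0.700 = 43.12 kPa.
σ'_h = K_a σ'_v = 0.3859 × 43.12 = 16.64 kPa; u = γ_w × 0.700 = 6.867 kPa.
Total σ_h = 16.64 + 6.867 = 23.51 kPa.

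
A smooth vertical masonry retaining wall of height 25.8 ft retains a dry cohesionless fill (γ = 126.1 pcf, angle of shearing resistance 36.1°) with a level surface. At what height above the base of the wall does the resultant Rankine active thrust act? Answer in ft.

8.60 ft

K_a = 0.2585.
The pressure distribution is triangular, so the resultant acts at H/3 above the base = 25.8/3 = 8.600 ft.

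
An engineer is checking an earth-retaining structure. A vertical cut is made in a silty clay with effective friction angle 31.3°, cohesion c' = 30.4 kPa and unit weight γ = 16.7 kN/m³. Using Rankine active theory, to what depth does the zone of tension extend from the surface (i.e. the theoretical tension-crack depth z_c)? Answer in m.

6.47 m

K_a = tan²(45° − 31.3°/2) = 0.3162; √K_a = 0.5623.
The active pressure is zero where K_a γ z = 2c√K_a, so z_c = 2c/(γ√K_a) = 2×30.4/(16.7×0.5623) = 6.474 m.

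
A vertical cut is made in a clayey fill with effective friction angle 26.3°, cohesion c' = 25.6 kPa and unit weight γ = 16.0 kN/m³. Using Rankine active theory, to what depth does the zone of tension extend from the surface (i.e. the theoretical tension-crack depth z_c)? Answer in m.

5.15 m

K_a = tan²(45° − 26.3°/2) = 0.3859; √K_a = 0.6212.
The active pressure is zero where K_a γ z = 2c√K_a, so z_c = 2c/(γ√K_a) = 2×25.6/(16.0×0.6212) = 5.151 m.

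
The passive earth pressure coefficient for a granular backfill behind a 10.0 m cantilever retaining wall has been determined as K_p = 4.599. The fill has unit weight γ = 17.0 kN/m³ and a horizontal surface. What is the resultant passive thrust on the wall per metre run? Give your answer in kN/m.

3910 kN/m

P = ½ K_p γ H² = 0.5 × 4.599 × 17.0 × 10.0² = 3909 kN/m.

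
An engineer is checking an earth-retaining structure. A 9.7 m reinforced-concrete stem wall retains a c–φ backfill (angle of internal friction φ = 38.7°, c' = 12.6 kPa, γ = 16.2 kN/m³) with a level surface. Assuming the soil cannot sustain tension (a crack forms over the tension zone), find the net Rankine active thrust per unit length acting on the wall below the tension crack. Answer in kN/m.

78.0 kN/m

K_a = 0.2306; √K_a = 0.4802.
Tension-crack depth z_c = 2c/(γ√K_a) = 2×12.6/(16.2×0.4802) = 3.239 m.
σ_a at base = K_a γ H − 2c√K_a = 0.2306×16.2×9.7 − 2×12.6×0.4802 = 24.13 kPa.
P_a = ½ × 24.13 × (H − z_c) = 0.5×24.13×6.461 = 77.96 kN/m.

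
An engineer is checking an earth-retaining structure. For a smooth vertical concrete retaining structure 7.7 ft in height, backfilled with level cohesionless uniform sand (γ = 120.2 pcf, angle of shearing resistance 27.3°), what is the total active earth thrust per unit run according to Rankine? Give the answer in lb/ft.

K_a = tan²(45° − φ/2) = 0.3711.
P_a = ½ K_a γ H² = 0.5 × 0.3711 × 120.2 × 7.7² = 1322 lb/ft.

1320 lb/ft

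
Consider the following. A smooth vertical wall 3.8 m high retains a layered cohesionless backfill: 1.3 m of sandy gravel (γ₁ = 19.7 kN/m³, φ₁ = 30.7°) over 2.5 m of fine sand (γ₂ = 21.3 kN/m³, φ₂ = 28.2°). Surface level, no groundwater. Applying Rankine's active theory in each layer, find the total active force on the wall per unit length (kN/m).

K_a1 = tan²(45°−30.7°/2) = 0.3240; K_a2 = tan²(45°−28.2°/2) = 0.3582.
Layer 1: σ at base = K_a1 γ₁ h₁ = 8.298 kPa; P₁ = ½×8.298×1.3 = 5.394.
Layer 2: σ_v at top = γ₁h₁ = 25.61; σ_h top = K_a2×25.61 = 9.173; σ_h base = K_a2×(25.61+21.3×2.5) = 28.25.
P₂ = ½(9.173+28.25)×2.5 = 46.77. Total P_a = 5.394+46.77 = 52.17 kN/m.

52.2 kN/m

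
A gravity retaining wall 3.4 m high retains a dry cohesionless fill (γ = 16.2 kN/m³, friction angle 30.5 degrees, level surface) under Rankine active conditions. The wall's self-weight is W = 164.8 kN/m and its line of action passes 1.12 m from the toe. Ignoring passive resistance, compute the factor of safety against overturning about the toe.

K_a = tan²(45° − 30.5°/2) = 0.3267.
P_a = ½K_aγH² = 0.5×0.3267×16.2×3.4² = 30.59 kN/m, acting at H/3 = 1.133 m above the base.
Overturning moment M_o = P_a × H/3 = 30.59 × 1.133 = 34.67.
Resisting moment M_r = W × 1.12 = 164.8 × 1.12 = 184.6.
FS_overturning = M_r/M_o = 184.6/34.67 = 5.324.

5.32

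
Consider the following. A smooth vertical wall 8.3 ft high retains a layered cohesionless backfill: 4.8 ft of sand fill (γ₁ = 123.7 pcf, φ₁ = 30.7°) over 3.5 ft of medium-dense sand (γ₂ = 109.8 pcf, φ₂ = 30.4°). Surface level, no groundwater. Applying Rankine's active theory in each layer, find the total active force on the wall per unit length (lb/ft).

1360 lb/ft

K_a1 = tan²(45°−30.7°/2) = 0.3240; K_a2 = tan²(45°−30.4°/2) = 0.3280.
Layer 1: σ at base = K_a1 γ₁ h₁ = 192.4 psf; P₁ = ½×192.4×4.8 = 461.7.
Layer 2: σ_v at top = γ₁h₁ = 593.8; σ_h top = K_a2×593.8 = 194.7; σ_h base = K_a2×(593.8+109.8×3.5) = 320.8.
P₂ = ½(194.7+320.8)×3.5 = 902.2. Total P_a = 461.7+902.2 = 1364 lb/ft.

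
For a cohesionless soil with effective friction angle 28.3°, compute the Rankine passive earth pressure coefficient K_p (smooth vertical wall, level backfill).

2.80

K_p = (1 + sin φ)/(1 − sin φ) = tan²(45° + 28.3°/2) = 2.803.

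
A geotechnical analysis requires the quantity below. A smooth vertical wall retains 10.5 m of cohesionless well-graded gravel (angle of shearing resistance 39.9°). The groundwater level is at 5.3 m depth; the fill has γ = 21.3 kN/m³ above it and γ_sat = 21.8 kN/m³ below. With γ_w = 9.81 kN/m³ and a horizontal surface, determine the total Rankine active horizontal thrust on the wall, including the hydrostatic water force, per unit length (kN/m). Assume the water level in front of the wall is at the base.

362 kN/m

K_a = tan²(45° − φ/2) = 0.2184.
γ' = 21.8 − 9.81 = 11.99 kN/m³. Depth below WT = 5.2 m.
σ'_h at WT = K_a γ d_w = 24.66 kPa; at base = 24.66 + K_a γ' × 5.2 = 38.28 kPa.
P₁ (0–5.3 m) = ½×24.66×5.3 = 65.35. P₂ (5.3–10.5 m) = ½(24.66+38.28)×5.2 = 163.6.
P_w = ½ γ_w h₂² = 0.5×9.81×5.2² = 132.6. Total = 65.35+163.6+132.6 = 361.6 kN/m.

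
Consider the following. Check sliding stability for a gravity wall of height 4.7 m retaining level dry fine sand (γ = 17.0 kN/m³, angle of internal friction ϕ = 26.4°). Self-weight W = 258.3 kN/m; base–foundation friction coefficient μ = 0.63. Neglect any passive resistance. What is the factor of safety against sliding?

2.25

K_a = tan²(45° − 26.4°/2) = 0.3844.
P_a = ½K_aγH² = 0.5×0.3844×17.0×4.7² = 72.18 kN/m, acting at H/3 = 1.567 m above the base.
FS_sliding = μW / P_a = 0.63×258.3 / 72.18 = 2.254.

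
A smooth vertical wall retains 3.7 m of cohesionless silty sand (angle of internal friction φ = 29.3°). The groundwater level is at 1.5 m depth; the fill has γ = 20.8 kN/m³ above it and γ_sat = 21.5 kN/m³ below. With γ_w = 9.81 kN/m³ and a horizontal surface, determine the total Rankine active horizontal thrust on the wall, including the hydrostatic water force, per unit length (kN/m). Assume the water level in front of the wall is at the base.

K_a = tan²(45° − φ/2) = 0.3428.
γ' = 21.5 − 9.81 = 11.69 kN/m³. Depth below WT = 2.2 m.
σ'_h at WT = K_a γ d_w = 10.70 kPa; at base = 10.70 + K_a γ' × 2.2 = 19.51 kPa.
P₁ (0–1.5 m) = ½×10.70×1.5 = 8.022. P₂ (1.5–3.7 m) = ½(10.70+19.51)×2.2 = 33.23.
P_w = ½ γ_w h₂² = 0.5×9.81×2.2² = 23.74. Total = 8.022+33.23+23.74 = 64.99 kN/m.

65.0 kN/m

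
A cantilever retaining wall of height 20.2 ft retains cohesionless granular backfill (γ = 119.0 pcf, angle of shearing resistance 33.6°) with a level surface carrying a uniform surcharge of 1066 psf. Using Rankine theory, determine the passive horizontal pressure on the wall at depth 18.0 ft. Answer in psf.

11200 psf

K_p = (1 + sin φ)/(1 − sin φ) = 3.478.
σ_v = γz + q = 119.0 × 18.0 + 1066 = 3208 psf.
σ_h = K_p σ_v = 3.478 × 3208 = 11160 psf.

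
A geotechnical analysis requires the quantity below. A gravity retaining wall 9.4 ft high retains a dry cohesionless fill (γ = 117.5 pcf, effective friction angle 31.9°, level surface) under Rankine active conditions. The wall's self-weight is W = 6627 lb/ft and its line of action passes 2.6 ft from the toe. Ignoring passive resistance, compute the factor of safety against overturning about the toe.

K_a = tan²(45° − 31.9°/2) = 0.3085.
P_a = ½K_aγH² = 0.5×0.3085×117.5×9.4² = 1602 lb/ft, acting at H/3 = 3.133 ft above the base.
Overturning moment M_o = P_a × H/3 = 1602 × 3.133 = 5018.
Resisting moment M_r = W × 2.6 = 6627 × 2.6 = 17230.
FS_overturning = M_r/M_o = 17230/5018 = 3.433.

3.43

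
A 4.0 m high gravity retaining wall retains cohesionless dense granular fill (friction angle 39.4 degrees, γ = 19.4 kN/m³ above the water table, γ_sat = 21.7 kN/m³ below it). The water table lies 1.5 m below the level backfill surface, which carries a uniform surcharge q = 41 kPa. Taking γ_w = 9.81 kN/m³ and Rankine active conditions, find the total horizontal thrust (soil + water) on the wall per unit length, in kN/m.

K_a = tan²(45° − φ/2) = 0.2234.
γ' = 21.7 − 9.81 = 11.89 kN/m³. h₂ = H − d_w = 2.5 m.
σ'_h: at surface K_a·q = 9.161; at WT K_a(q+γd_w) = 15.66; at base K_a(q+γd_w+γ'h₂) = 22.31 kPa.
P₁ = ½(9.161+15.66)×1.5 = 18.62; P₂ = ½(15.66+22.31)×2.5 = 47.46; P_w = ½γ_w h₂² = 30.66.
Total = 18.62+47.46+30.66 = 96.74 kN/m.

96.7 kN/m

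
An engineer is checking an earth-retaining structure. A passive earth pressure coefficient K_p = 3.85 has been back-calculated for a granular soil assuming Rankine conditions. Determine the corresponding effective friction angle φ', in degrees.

K_p = (1+sin φ)/(1−sin φ) ⇒ sin φ = (K_p − 1)/(K_p + 1) = 0.5876.
φ = arcsin(0.5876) = 35.99°.

36.0°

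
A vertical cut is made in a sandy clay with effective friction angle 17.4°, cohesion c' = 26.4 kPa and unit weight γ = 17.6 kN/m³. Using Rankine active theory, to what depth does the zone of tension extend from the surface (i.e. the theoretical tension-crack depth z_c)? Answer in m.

K_a = tan²(45° − 17.4°/2) = 0.5396; √K_a = 0.7346.
The active pressure is zero where K_a γ z = 2c√K_a, so z_c = 2c/(γ√K_a) = 2×26.4/(17.6×0.7346) = 4.084 m.

4.08 m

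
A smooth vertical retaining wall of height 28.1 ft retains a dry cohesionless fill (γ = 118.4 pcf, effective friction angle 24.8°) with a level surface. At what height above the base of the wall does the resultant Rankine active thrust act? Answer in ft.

K_a = 0.4090.
The pressure distribution is triangular, so the resultant acts at H/3 above the base = 28.1/3 = 9.367 ft.

9.37 ft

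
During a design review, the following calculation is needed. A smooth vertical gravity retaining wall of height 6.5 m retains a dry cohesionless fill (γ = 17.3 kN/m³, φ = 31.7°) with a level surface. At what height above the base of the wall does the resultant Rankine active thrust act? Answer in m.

2.17 m

K_a = 0.3111.
The pressure distribution is triangular, so the resultant acts at H/3 above the base = 6.5/3 = 2.167 m.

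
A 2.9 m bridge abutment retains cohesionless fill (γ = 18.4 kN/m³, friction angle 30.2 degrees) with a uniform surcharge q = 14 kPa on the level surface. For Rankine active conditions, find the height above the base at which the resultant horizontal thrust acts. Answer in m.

1.13 m

K_a = 0.3307.
Triangular part P₁ = ½K_aγH² = 25.58 at H/3 = 0.9667 m; rectangular part P₂ = K_a q H = 13.42 at H/2 = 1.450 m.
ȳ = (P₁·0.9667 + P₂·1.450)/(P₁+P₂) = 1.133 m.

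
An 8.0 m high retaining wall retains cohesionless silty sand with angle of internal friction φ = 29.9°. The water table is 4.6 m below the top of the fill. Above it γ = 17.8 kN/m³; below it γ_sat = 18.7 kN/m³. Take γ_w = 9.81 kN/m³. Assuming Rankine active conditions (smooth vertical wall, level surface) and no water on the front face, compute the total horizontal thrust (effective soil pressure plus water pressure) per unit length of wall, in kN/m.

230 kN/m

K_a = tan²(45° − φ/2) = 0.3347.
γ' = 18.7 − 9.81 = 8.890 kN/m³. Depth below WT = 3.4 m.
σ'_h at WT = K_a γ d_w = 27.40 kPa; at base = 27.40 + K_a γ' × 3.4 = 37.52 kPa.
P₁ (0–4.6 m) = ½×27.40×4.6 = 63.03. P₂ (4.6–8.0 m) = ½(27.40+37.52)×3.4 = 110.4.
P_w = ½ γ_w h₂² = 0.5×9.81×3.4² = 56.70. Total = 63.03+110.4+56.70 = 230.1 kN/m.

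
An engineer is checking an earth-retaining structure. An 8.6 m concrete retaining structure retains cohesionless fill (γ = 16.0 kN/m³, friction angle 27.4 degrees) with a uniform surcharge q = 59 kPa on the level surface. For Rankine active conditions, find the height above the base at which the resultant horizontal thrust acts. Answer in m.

K_a = 0.3697.
Triangular part P₁ = ½K_aγH² = 218.7 at H/3 = 2.867 m; rectangular part P₂ = K_a q H = 187.6 at H/2 = 4.300 m.
ȳ = (P₁·2.867 + P₂·4.300)/(P₁+P₂) = 3.528 m.

3.53 m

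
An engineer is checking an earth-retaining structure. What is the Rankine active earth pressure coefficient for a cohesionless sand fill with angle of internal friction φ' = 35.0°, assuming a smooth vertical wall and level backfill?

K_a = tan²(45° − φ/2) = tan²(27.50°) = 0.2710.

0.271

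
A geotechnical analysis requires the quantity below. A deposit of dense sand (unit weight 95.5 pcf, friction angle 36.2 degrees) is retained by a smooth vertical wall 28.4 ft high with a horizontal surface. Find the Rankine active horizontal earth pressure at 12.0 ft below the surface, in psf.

K_a = (1 − sin φ)/(1 + sin φ) = 0.2574.
σ_h = K_a γ z = 0.2574 × 95.5 × 12.0 = 295.0 psf.

295 psf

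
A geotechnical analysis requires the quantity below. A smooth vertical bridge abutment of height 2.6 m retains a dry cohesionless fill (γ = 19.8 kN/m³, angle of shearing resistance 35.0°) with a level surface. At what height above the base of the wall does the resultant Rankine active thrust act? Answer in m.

0.867 m

K_a = 0.2710.
The pressure distribution is triangular, so the resultant acts at H/3 above the base = 2.6/3 = 0.8667 m.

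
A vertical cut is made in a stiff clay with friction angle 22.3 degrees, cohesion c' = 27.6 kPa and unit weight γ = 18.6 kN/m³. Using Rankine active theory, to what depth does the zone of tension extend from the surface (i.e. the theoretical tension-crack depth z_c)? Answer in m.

4.42 m

K_a = tan²(45° − 22.3°/2) = 0.4498; √K_a = 0.6707.
The active pressure is zero where K_a γ z = 2c√K_a, so z_c = 2c/(γ√K_a) = 2×27.6/(18.6×0.6707) = 4.425 m.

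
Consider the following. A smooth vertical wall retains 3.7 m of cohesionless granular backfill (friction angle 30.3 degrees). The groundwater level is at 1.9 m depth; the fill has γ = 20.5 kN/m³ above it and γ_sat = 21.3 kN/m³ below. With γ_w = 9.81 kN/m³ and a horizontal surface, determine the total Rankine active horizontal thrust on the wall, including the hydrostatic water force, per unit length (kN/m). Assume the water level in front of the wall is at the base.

K_a = tan²(45° − φ/2) = 0.3293.
γ' = 21.3 − 9.81 = 11.49 kN/m³. Depth below WT = 1.8 m.
σ'_h at WT = K_a γ d_w = 12.83 kPa; at base = 12.83 + K_a γ' × 1.8 = 19.64 kPa.
P₁ (0–1.9 m) = ½×12.83×1.9 = 12.19. P₂ (1.9–3.7 m) = ½(12.83+19.64)×1.8 = 29.22.
P_w = ½ γ_w h₂² = 0.5×9.81×1.8² = 15.89. Total = 12.19+29.22+15.89 = 57.30 kN/m.

57.3 kN/m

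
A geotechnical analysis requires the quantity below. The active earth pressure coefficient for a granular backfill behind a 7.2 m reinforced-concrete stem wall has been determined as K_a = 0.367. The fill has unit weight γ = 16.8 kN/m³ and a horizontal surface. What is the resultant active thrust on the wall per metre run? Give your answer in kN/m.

160 kN/m

P = ½ K_a γ H² = 0.5 × 0.367 × 16.8 × 7.2² = 159.8 kN/m.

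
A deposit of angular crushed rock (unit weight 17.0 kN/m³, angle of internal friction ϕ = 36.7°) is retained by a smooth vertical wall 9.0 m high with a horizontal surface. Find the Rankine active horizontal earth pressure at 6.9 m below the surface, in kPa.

K_a = (1 − sin φ)/(1 + sin φ) = 0.2519.
σ_h = K_a γ z = 0.2519 × 17.0 × 6.9 = 29.54 kPa.

29.5 kPa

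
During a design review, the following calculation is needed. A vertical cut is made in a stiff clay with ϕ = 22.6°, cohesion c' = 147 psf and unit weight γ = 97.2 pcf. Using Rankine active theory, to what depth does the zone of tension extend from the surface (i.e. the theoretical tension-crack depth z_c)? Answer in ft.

4.54 ft

K_a = tan²(45° − 22.6°/2) = 0.4448; √K_a = 0.6669.
The active pressure is zero where K_a γ z = 2c√K_a, so z_c = 2c/(γ√K_a) = 2×147/(97.2×0.6669) = 4.535 ft.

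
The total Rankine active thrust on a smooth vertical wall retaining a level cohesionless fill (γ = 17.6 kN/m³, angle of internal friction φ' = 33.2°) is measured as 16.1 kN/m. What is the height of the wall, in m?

K_a = 0.2924. P_a = ½ K_a γ H² ⇒ H = √(2P_a/(K_a γ)).
H = √(2×16.1/(0.2924×17.6)) = 2.502 m.

2.50 m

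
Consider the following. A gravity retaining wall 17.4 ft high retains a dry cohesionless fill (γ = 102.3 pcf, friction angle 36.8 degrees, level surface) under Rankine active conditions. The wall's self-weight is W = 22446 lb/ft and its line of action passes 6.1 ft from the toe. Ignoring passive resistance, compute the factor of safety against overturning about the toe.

6.08

K_a = tan²(45° − 36.8°/2) = 0.2508.
P_a = ½K_aγH² = 0.5×0.2508×102.3×17.4² = 3883 lb/ft, acting at H/3 = 5.800 ft above the base.
Overturning moment M_o = P_a × H/3 = 3883 × 5.800 = 22520.
Resisting moment M_r = W × 6.1 = 22446 × 6.1 = 136900.
FS_overturning = M_r/M_o = 136900/22520 = 6.079.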